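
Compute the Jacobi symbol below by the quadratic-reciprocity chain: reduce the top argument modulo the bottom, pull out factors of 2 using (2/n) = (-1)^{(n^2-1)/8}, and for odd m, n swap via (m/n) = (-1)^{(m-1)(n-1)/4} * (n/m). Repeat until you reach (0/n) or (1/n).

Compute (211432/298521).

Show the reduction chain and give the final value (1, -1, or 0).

-1

factor out 2^3: 211432 = 2^3·26429; with 298521 mod 8 = 1, (2/298521) = +1; sign now +1; continue with (26429/298521)
flip (26429/298521) -> (298521/26429): both odd, 26429 mod 4 = 1, 298521 mod 4 = 1, so the flip contributes +1; sign now +1
(298521/26429): 298521 mod 26429 = 7802, so (298521/26429) = (7802/26429)
factor out 2^1: 7802 = 2^1·3901; with 26429 mod 8 = 5, (2/26429) = -1; sign now -1; continue with (3901/26429)
flip (3901/26429) -> (26429/3901): both odd, 3901 mod 4 = 1, 26429 mod 4 = 1, so the flip contributes +1; sign now -1
(26429/3901): 26429 mod 3901 = 3023, so (26429/3901) = (3023/3901)
flip (3023/3901) -> (3901/3023): both odd, 3023 mod 4 = 3, 3901 mod 4 = 1, so the flip contributes +1; sign now -1
(3901/3023): 3901 mod 3023 = 878, so (3901/3023) = (878/3023)
factor out 2^1: 878 = 2^1·439; with 3023 mod 8 = 7, (2/3023) = +1; sign now -1; continue with (439/3023)
flip (439/3023) -> (3023/439): both odd, 439 mod 4 = 3, 3023 mod 4 = 3, so the flip contributes -1; sign now +1
(3023/439): 3023 mod 439 = 389, so (3023/439) = (389/439)
flip (389/439) -> (439/389): both odd, 389 mod 4 = 1, 439 mod 4 = 3, so the flip contributes +1; sign now +1
(439/389): 439 mod 389 = 50, so (439/389) = (50/389)
factor out 2^1: 50 = 2^1·25; with 389 mod 8 = 5, (2/389) = -1; sign now -1; continue with (25/389)
flip (25/389) -> (389/25): both odd, 25 mod 4 = 1, 389 mod 4 = 1, so the flip contributes +1; sign now -1
(389/25): 389 mod 25 = 14, so (389/25) = (14/25)
factor out 2^1: 14 = 2^1·7; with 25 mod 8 = 1, (2/25) = +1; sign now -1; continue with (7/25)
flip (7/25) -> (25/7): both odd, 7 mod 4 = 3, 25 mod 4 = 1, so the flip contributes +1; sign now -1
(25/7): 25 mod 7 = 4, so (25/7) = (4/7)
factor out 2^2: 4 = 2^2·1; with 7 mod 8 = 7, (2/7) = +1; sign now -1; continue with (1/7)
reached (1/7) = 1, so the symbol is -1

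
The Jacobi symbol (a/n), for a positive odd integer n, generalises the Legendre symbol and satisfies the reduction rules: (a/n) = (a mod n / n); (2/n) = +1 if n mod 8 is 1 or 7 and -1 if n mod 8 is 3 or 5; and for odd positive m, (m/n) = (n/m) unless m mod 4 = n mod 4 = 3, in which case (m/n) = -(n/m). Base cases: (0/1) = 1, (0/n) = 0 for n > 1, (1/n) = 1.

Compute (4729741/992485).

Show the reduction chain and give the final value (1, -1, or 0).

-1

(4729741/992485) = (759801/992485)   [reduce mod 992485]
reciprocity: (759801/992485) = +1·(992485/759801) since 759801 mod 4 = 1, 992485 mod 4 = 1; sign now +1
(992485/759801) = (232684/759801)   [reduce mod 759801]
232684 = 2^2·58171; (2/759801) = +1 since 759801 mod 8 = 1, so (232684/759801) = (+1)^2·(58171/759801); sign now +1
reciprocity: (58171/759801) = +1·(759801/58171) since 58171 mod 4 = 3, 759801 mod 4 = 1; sign now +1
(759801/58171) = (3578/58171)   [reduce mod 58171]
3578 = 2^1·1789; (2/58171) = -1 since 58171 mod 8 = 3, so (3578/58171) = (-1)^1·(1789/58171); sign now -1
reciprocity: (1789/58171) = +1·(58171/1789) since 1789 mod 4 = 1, 58171 mod 4 = 3; sign now -1
(58171/1789) = (923/1789)   [reduce mod 1789]
reciprocity: (923/1789) = +1·(1789/923) since 923 mod 4 = 3, 1789 mod 4 = 1; sign now -1
(1789/923) = (866/923)   [reduce mod 923]
866 = 2^1·433; (2/923) = -1 since 923 mod 8 = 3, so (866/923) = (-1)^1·(433/923); sign now +1
reciprocity: (433/923) = +1·(923/433) since 433 mod 4 = 1, 923 mod 4 = 3; sign now +1
(923/433) = (57/433)   [reduce mod 433]
reciprocity: (57/433) = +1·(433/57) since 57 mod 4 = 1, 433 mod 4 = 1; sign now +1
(433/57) = (34/57)   [reduce mod 57]
34 = 2^1·17; (2/57) = +1 since 57 mod 8 = 1, so (34/57) = (+1)^1·(17/57); sign now +1
reciprocity: (17/57) = +1·(57/17) since 17 mod 4 = 1, 57 mod 4 = 1; sign now +1
(57/17) = (6/17)   [reduce mod 17]
6 = 2^1·3; (2/17) = +1 since 17 mod 8 = 1, so (6/17) = (+1)^1·(3/17); sign now +1
reciprocity: (3/17) = +1·(17/3) since 3 mod 4 = 3, 17 mod 4 = 1; sign now +1
(17/3) = (2/3)   [reduce mod 3]
2 = 2^1·1; (2/3) = -1 since 3 mod 8 = 3, so (2/3) = (-1)^1·(1/3); sign now -1
(1/3) = 1; final value = sign = -1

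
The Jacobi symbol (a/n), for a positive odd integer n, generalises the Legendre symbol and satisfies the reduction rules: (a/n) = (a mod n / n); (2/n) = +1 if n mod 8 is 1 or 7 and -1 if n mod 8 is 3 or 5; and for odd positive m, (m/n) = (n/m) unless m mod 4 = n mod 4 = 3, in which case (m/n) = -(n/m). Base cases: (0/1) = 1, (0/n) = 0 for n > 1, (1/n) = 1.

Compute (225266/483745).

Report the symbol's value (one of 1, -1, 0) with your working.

-1

factor out 2^1: 225266 = 2^1·112633; with 483745 mod 8 = 1, (2/483745) = +1; sign now +1; continue with (112633/483745)
flip (112633/483745) -> (483745/112633): both odd, 112633 mod 4 = 1, 483745 mod 4 = 1, so the flip contributes +1; sign now +1
(483745/112633): 483745 mod 112633 = 33213, so (483745/112633) = (33213/112633)
flip (33213/112633) -> (112633/33213): both odd, 33213 mod 4 = 1, 112633 mod 4 = 1, so the flip contributes +1; sign now +1
(112633/33213): 112633 mod 33213 = 12994, so (112633/33213) = (12994/33213)
factor out 2^1: 12994 = 2^1·6497; with 33213 mod 8 = 5, (2/33213) = -1; sign now -1; continue with (6497/33213)
flip (6497/33213) -> (33213/6497): both odd, 6497 mod 4 = 1, 33213 mod 4 = 1, so the flip contributes +1; sign now -1
(33213/6497): 33213 mod 6497 = 728, so (33213/6497) = (728/6497)
factor out 2^3: 728 = 2^3·91; with 6497 mod 8 = 1, (2/6497) = +1; sign now -1; continue with (91/6497)
flip (91/6497) -> (6497/91): both odd, 91 mod 4 = 3, 6497 mod 4 = 1, so the flip contributes +1; sign now -1
(6497/91): 6497 mod 91 = 36, so (6497/91) = (36/91)
factor out 2^2: 36 = 2^2·9; with 91 mod 8 = 3, (2/91) = -1; sign now -1; continue with (9/91)
flip (9/91) -> (91/9): both odd, 9 mod 4 = 1, 91 mod 4 = 3, so the flip contributes +1; sign now -1
(91/9): 91 mod 9 = 1, so (91/9) = (1/9)
reached (1/9) = 1, so the symbol is -1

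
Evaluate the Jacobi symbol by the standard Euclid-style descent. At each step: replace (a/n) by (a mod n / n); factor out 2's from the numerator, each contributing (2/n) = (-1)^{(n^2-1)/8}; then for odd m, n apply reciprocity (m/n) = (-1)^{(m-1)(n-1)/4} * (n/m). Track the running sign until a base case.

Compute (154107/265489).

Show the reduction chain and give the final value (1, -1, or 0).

1

reciprocity: (154107/265489) = +1·(265489/154107) since 154107 mod 4 = 3, 265489 mod 4 = 1; sign now +1
(265489/154107) = (111382/154107)   [reduce mod 154107]
111382 = 2^1·55691; (2/154107) = -1 since 154107 mod 8 = 3, so (111382/154107) = (-1)^1·(55691/154107); sign now -1
reciprocity: (55691/154107) = -1·(154107/55691) since 55691 mod 4 = 3, 154107 mod 4 = 3; sign now +1
(154107/55691) = (42725/55691)   [reduce mod 55691]
reciprocity: (42725/55691) = +1·(55691/42725) since 42725 mod 4 = 1, 55691 mod 4 = 3; sign now +1
(55691/42725) = (12966/42725)   [reduce mod 42725]
12966 = 2^1·6483; (2/42725) = -1 since 42725 mod 8 = 5, so (12966/42725) = (-1)^1·(6483/42725); sign now -1
reciprocity: (6483/42725) = +1·(42725/6483) since 6483 mod 4 = 3, 42725 mod 4 = 1; sign now -1
(42725/6483) = (3827/6483)   [reduce mod 6483]
reciprocity: (3827/6483) = -1·(6483/3827) since 3827 mod 4 = 3, 6483 mod 4 = 3; sign now +1
(6483/3827) = (2656/3827)   [reduce mod 3827]
2656 = 2^5·83; (2/3827) = -1 since 3827 mod 8 = 3, so (2656/3827) = (-1)^5·(83/3827); sign now -1
reciprocity: (83/3827) = -1·(3827/83) since 83 mod 4 = 3, 3827 mod 4 = 3; sign now +1
(3827/83) = (9/83)   [reduce mod 83]
reciprocity: (9/83) = +1·(83/9) since 9 mod 4 = 1, 83 mod 4 = 3; sign now +1
(83/9) = (2/9)   [reduce mod 9]
2 = 2^1·1; (2/9) = +1 since 9 mod 8 = 1, so (2/9) = (+1)^1·(1/9); sign now +1
(1/9) = 1; final value = sign = +1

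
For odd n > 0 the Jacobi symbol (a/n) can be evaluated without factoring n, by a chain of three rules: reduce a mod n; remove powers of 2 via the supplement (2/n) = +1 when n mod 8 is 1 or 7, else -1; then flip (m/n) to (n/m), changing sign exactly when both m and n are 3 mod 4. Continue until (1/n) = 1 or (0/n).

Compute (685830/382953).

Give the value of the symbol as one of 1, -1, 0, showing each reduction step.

0

(685830/382953): 685830 mod 382953 = 302877, so (685830/382953) = (302877/382953)
flip (302877/382953) -> (382953/302877): both odd, 302877 mod 4 = 1, 382953 mod 4 = 1, so the flip contributes +1; sign now +1
(382953/302877): 382953 mod 302877 = 80076, so (382953/302877) = (80076/302877)
factor out 2^2: 80076 = 2^2·20019; with 302877 mod 8 = 5, (2/302877) = -1; sign now +1; continue with (20019/302877)
flip (20019/302877) -> (302877/20019): both odd, 20019 mod 4 = 3, 302877 mod 4 = 1, so the flip contributes +1; sign now +1
(302877/20019): 302877 mod 20019 = 2592, so (302877/20019) = (2592/20019)
factor out 2^5: 2592 = 2^5·81; with 20019 mod 8 = 3, (2/20019) = -1; sign now -1; continue with (81/20019)
flip (81/20019) -> (20019/81): both odd, 81 mod 4 = 1, 20019 mod 4 = 3, so the flip contributes +1; sign now -1
(20019/81): 20019 mod 81 = 12, so (20019/81) = (12/81)
factor out 2^2: 12 = 2^2·3; with 81 mod 8 = 1, (2/81) = +1; sign now -1; continue with (3/81)
flip (3/81) -> (81/3): both odd, 3 mod 4 = 3, 81 mod 4 = 1, so the flip contributes +1; sign now -1
(81/3): 81 mod 3 = 0, so (81/3) = (0/3)
reached (0/3); gcd(a, n) > 1, so (0/3) = 0 and the symbol is 0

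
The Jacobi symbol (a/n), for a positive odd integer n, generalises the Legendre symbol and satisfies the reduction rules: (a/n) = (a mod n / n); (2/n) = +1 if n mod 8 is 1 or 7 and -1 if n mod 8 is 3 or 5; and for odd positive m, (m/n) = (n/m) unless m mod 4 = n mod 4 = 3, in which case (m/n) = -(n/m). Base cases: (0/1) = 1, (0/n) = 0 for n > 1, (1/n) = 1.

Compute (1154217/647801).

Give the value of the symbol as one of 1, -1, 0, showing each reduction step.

-1

(1154217/647801) = (506416/647801)   [reduce mod 647801]
506416 = 2^4·31651; (2/647801) = +1 since 647801 mod 8 = 1, so (506416/647801) = (+1)^4·(31651/647801); sign now +1
reciprocity: (31651/647801) = +1·(647801/31651) since 31651 mod 4 = 3, 647801 mod 4 = 1; sign now +1
(647801/31651) = (14781/31651)   [reduce mod 31651]
reciprocity: (14781/31651) = +1·(31651/14781) since 14781 mod 4 = 1, 31651 mod 4 = 3; sign now +1
(31651/14781) = (2089/14781)   [reduce mod 14781]
reciprocity: (2089/14781) = +1·(14781/2089) since 2089 mod 4 = 1, 14781 mod 4 = 1; sign now +1
(14781/2089) = (158/2089)   [reduce mod 2089]
158 = 2^1·79; (2/2089) = +1 since 2089 mod 8 = 1, so (158/2089) = (+1)^1·(79/2089); sign now +1
reciprocity: (79/2089) = +1·(2089/79) since 79 mod 4 = 3, 2089 mod 4 = 1; sign now +1
(2089/79) = (35/79)   [reduce mod 79]
reciprocity: (35/79) = -1·(79/35) since 35 mod 4 = 3, 79 mod 4 = 3; sign now -1
(79/35) = (9/35)   [reduce mod 35]
reciprocity: (9/35) = +1·(35/9) since 9 mod 4 = 1, 35 mod 4 = 3; sign now -1
(35/9) = (8/9)   [reduce mod 9]
8 = 2^3·1; (2/9) = +1 since 9 mod 8 = 1, so (8/9) = (+1)^3·(1/9); sign now -1
(1/9) = 1; final value = sign = -1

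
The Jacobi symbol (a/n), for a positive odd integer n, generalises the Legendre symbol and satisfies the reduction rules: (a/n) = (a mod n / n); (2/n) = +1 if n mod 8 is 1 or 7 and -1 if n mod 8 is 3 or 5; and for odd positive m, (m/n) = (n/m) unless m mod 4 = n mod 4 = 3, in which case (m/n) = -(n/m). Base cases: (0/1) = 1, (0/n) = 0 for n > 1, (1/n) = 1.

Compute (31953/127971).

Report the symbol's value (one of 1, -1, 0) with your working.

0

flip (31953/127971) -> (127971/31953): both odd, 31953 mod 4 = 1, 127971 mod 4 = 3, so the flip contributes +1; sign now +1
(127971/31953): 127971 mod 31953 = 159, so (127971/31953) = (159/31953)
flip (159/31953) -> (31953/159): both odd, 159 mod 4 = 3, 31953 mod 4 = 1, so the flip contributes +1; sign now +1
(31953/159): 31953 mod 159 = 153, so (31953/159) = (153/159)
flip (153/159) -> (159/153): both odd, 153 mod 4 = 1, 159 mod 4 = 3, so the flip contributes +1; sign now +1
(159/153): 159 mod 153 = 6, so (159/153) = (6/153)
factor out 2^1: 6 = 2^1·3; with 153 mod 8 = 1, (2/153) = +1; sign now +1; continue with (3/153)
flip (3/153) -> (153/3): both odd, 3 mod 4 = 3, 153 mod 4 = 1, so the flip contributes +1; sign now +1
(153/3): 153 mod 3 = 0, so (153/3) = (0/3)
reached (0/3); gcd(a, n) > 1, so (0/3) = 0 and the symbol is 0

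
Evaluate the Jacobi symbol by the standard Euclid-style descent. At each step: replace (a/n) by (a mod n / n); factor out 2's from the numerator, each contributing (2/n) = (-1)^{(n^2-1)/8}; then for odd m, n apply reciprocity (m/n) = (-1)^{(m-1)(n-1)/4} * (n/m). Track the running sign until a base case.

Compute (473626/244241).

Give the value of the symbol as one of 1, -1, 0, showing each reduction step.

-1

(473626/244241): 473626 mod 244241 = 229385, so (473626/244241) = (229385/244241)
flip (229385/244241) -> (244241/229385): both odd, 229385 mod 4 = 1, 244241 mod 4 = 1, so the flip contributes +1; sign now +1
(244241/229385): 244241 mod 229385 = 14856, so (244241/229385) = (14856/229385)
factor out 2^3: 14856 = 2^3·1857; with 229385 mod 8 = 1, (2/229385) = +1; sign now +1; continue with (1857/229385)
flip (1857/229385) -> (229385/1857): both odd, 1857 mod 4 = 1, 229385 mod 4 = 1, so the flip contributes +1; sign now +1
(229385/1857): 229385 mod 1857 = 974, so (229385/1857) = (974/1857)
factor out 2^1: 974 = 2^1·487; with 1857 mod 8 = 1, (2/1857) = +1; sign now +1; continue with (487/1857)
flip (487/1857) -> (1857/487): both odd, 487 mod 4 = 3, 1857 mod 4 = 1, so the flip contributes +1; sign now +1
(1857/487): 1857 mod 487 = 396, so (1857/487) = (396/487)
factor out 2^2: 396 = 2^2·99; with 487 mod 8 = 7, (2/487) = +1; sign now +1; continue with (99/487)
flip (99/487) -> (487/99): both odd, 99 mod 4 = 3, 487 mod 4 = 3, so the flip contributes -1; sign now -1
(487/99): 487 mod 99 = 91, so (487/99) = (91/99)
flip (91/99) -> (99/91): both odd, 91 mod 4 = 3, 99 mod 4 = 3, so the flip contributes -1; sign now +1
(99/91): 99 mod 91 = 8, so (99/91) = (8/91)
factor out 2^3: 8 = 2^3·1; with 91 mod 8 = 3, (2/91) = -1; sign now -1; continue with (1/91)
reached (1/91) = 1, so the symbol is -1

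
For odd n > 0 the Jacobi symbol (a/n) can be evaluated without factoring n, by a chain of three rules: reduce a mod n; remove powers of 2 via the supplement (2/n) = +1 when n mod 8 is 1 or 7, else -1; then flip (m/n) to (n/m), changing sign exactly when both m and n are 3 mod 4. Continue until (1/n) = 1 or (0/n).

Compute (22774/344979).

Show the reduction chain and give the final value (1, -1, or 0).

1

factor out 2^1: 22774 = 2^1·11387; with 344979 mod 8 = 3, (2/344979) = -1; sign now -1; continue with (11387/344979)
flip (11387/344979) -> (344979/11387): both odd, 11387 mod 4 = 3, 344979 mod 4 = 3, so the flip contributes -1; sign now +1
(344979/11387): 344979 mod 11387 = 3369, so (344979/11387) = (3369/11387)
flip (3369/11387) -> (11387/3369): both odd, 3369 mod 4 = 1, 11387 mod 4 = 3, so the flip contributes +1; sign now +1
(11387/3369): 11387 mod 3369 = 1280, so (11387/3369) = (1280/3369)
factor out 2^8: 1280 = 2^8·5; with 3369 mod 8 = 1, (2/3369) = +1; sign now +1; continue with (5/3369)
flip (5/3369) -> (3369/5): both odd, 5 mod 4 = 1, 3369 mod 4 = 1, so the flip contributes +1; sign now +1
(3369/5): 3369 mod 5 = 4, so (3369/5) = (4/5)
factor out 2^2: 4 = 2^2·1; with 5 mod 8 = 5, (2/5) = -1; sign now +1; continue with (1/5)
reached (1/5) = 1, so the symbol is +1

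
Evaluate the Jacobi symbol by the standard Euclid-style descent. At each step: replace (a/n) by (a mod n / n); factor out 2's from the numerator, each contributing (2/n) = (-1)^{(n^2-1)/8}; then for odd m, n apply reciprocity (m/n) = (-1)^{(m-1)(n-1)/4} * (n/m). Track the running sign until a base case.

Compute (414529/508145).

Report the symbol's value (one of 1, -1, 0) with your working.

1

flip (414529/508145) -> (508145/414529): both odd, 414529 mod 4 = 1, 508145 mod 4 = 1, so the flip contributes +1; sign now +1
(508145/414529): 508145 mod 414529 = 93616, so (508145/414529) = (93616/414529)
factor out 2^4: 93616 = 2^4·5851; with 414529 mod 8 = 1, (2/414529) = +1; sign now +1; continue with (5851/414529)
flip (5851/414529) -> (414529/5851): both odd, 5851 mod 4 = 3, 414529 mod 4 = 1, so the flip contributes +1; sign now +1
(414529/5851): 414529 mod 5851 = 4959, so (414529/5851) = (4959/5851)
flip (4959/5851) -> (5851/4959): both odd, 4959 mod 4 = 3, 5851 mod 4 = 3, so the flip contributes -1; sign now -1
(5851/4959): 5851 mod 4959 = 892, so (5851/4959) = (892/4959)
factor out 2^2: 892 = 2^2·223; with 4959 mod 8 = 7, (2/4959) = +1; sign now -1; continue with (223/4959)
flip (223/4959) -> (4959/223): both odd, 223 mod 4 = 3, 4959 mod 4 = 3, so the flip contributes -1; sign now +1
(4959/223): 4959 mod 223 = 53, so (4959/223) = (53/223)
flip (53/223) -> (223/53): both odd, 53 mod 4 = 1, 223 mod 4 = 3, so the flip contributes +1; sign now +1
(223/53): 223 mod 53 = 11, so (223/53) = (11/53)
flip (11/53) -> (53/11): both odd, 11 mod 4 = 3, 53 mod 4 = 1, so the flip contributes +1; sign now +1
(53/11): 53 mod 11 = 9, so (53/11) = (9/11)
flip (9/11) -> (11/9): both odd, 9 mod 4 = 1, 11 mod 4 = 3, so the flip contributes +1; sign now +1
(11/9): 11 mod 9 = 2, so (11/9) = (2/9)
factor out 2^1: 2 = 2^1·1; with 9 mod 8 = 1, (2/9) = +1; sign now +1; continue with (1/9)
reached (1/9) = 1, so the symbol is +1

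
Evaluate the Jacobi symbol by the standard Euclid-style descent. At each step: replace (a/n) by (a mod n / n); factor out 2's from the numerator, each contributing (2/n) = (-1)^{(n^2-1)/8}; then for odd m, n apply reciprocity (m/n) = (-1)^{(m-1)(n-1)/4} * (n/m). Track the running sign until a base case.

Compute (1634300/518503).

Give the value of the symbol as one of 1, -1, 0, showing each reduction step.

1

(1634300/518503): 1634300 mod 518503 = 78791, so (1634300/518503) = (78791/518503)
flip (78791/518503) -> (518503/78791): both odd, 78791 mod 4 = 3, 518503 mod 4 = 3, so the flip contributes -1; sign now -1
(518503/78791): 518503 mod 78791 = 45757, so (518503/78791) = (45757/78791)
flip (45757/78791) -> (78791/45757): both odd, 45757 mod 4 = 1, 78791 mod 4 = 3, so the flip contributes +1; sign now -1
(78791/45757): 78791 mod 45757 = 33034, so (78791/45757) = (33034/45757)
factor out 2^1: 33034 = 2^1·16517; with 45757 mod 8 = 5, (2/45757) = -1; sign now +1; continue with (16517/45757)
flip (16517/45757) -> (45757/16517): both odd, 16517 mod 4 = 1, 45757 mod 4 = 1, so the flip contributes +1; sign now +1
(45757/16517): 45757 mod 16517 = 12723, so (45757/16517) = (12723/16517)
flip (12723/16517) -> (16517/12723): both odd, 12723 mod 4 = 3, 16517 mod 4 = 1, so the flip contributes +1; sign now +1
(16517/12723): 16517 mod 12723 = 3794, so (16517/12723) = (3794/12723)
factor out 2^1: 3794 = 2^1·1897; with 12723 mod 8 = 3, (2/12723) = -1; sign now -1; continue with (1897/12723)
flip (1897/12723) -> (12723/1897): both odd, 1897 mod 4 = 1, 12723 mod 4 = 3, so the flip contributes +1; sign now -1
(12723/1897): 12723 mod 1897 = 1341, so (12723/1897) = (1341/1897)
flip (1341/1897) -> (1897/1341): both odd, 1341 mod 4 = 1, 1897 mod 4 = 1, so the flip contributes +1; sign now -1
(1897/1341): 1897 mod 1341 = 556, so (1897/1341) = (556/1341)
factor out 2^2: 556 = 2^2·139; with 1341 mod 8 = 5, (2/1341) = -1; sign now -1; continue with (139/1341)
flip (139/1341) -> (1341/139): both odd, 139 mod 4 = 3, 1341 mod 4 = 1, so the flip contributes +1; sign now -1
(1341/139): 1341 mod 139 = 90, so (1341/139) = (90/139)
factor out 2^1: 90 = 2^1·45; with 139 mod 8 = 3, (2/139) = -1; sign now +1; continue with (45/139)
flip (45/139) -> (139/45): both odd, 45 mod 4 = 1, 139 mod 4 = 3, so the flip contributes +1; sign now +1
(139/45): 139 mod 45 = 4, so (139/45) = (4/45)
factor out 2^2: 4 = 2^2·1; with 45 mod 8 = 5, (2/45) = -1; sign now +1; continue with (1/45)
reached (1/45) = 1, so the symbol is +1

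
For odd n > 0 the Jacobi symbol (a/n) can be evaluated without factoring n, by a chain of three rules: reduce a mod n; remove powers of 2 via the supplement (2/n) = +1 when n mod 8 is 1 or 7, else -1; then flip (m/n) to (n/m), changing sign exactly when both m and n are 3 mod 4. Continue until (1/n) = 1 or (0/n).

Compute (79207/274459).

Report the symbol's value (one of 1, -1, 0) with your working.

-1

reciprocity: (79207/274459) = -1·(274459/79207) since 79207 mod 4 = 3, 274459 mod 4 = 3; sign now -1
(274459/79207) = (36838/79207)   [reduce mod 79207]
36838 = 2^1·18419; (2/79207) = +1 since 79207 mod 8 = 7, so (36838/79207) = (+1)^1·(18419/79207); sign now -1
reciprocity: (18419/79207) = -1·(79207/18419) since 18419 mod 4 = 3, 79207 mod 4 = 3; sign now +1
(79207/18419) = (5531/18419)   [reduce mod 18419]
reciprocity: (5531/18419) = -1·(18419/5531) since 5531 mod 4 = 3, 18419 mod 4 = 3; sign now -1
(18419/5531) = (1826/5531)   [reduce mod 5531]
1826 = 2^1·913; (2/5531) = -1 since 5531 mod 8 = 3, so (1826/5531) = (-1)^1·(913/5531); sign now +1
reciprocity: (913/5531) = +1·(5531/913) since 913 mod 4 = 1, 5531 mod 4 = 3; sign now +1
(5531/913) = (53/913)   [reduce mod 913]
reciprocity: (53/913) = +1·(913/53) since 53 mod 4 = 1, 913 mod 4 = 1; sign now +1
(913/53) = (12/53)   [reduce mod 53]
12 = 2^2·3; (2/53) = -1 since 53 mod 8 = 5, so (12/53) = (-1)^2·(3/53); sign now +1
reciprocity: (3/53) = +1·(53/3) since 3 mod 4 = 3, 53 mod 4 = 1; sign now +1
(53/3) = (2/3)   [reduce mod 3]
2 = 2^1·1; (2/3) = -1 since 3 mod 8 = 3, so (2/3) = (-1)^1·(1/3); sign now -1
(1/3) = 1; final value = sign = -1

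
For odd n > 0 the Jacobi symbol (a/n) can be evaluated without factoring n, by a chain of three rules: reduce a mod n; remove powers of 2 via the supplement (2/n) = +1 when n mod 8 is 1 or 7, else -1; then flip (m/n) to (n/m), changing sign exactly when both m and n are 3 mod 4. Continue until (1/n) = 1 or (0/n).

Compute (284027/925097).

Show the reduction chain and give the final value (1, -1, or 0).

-1

reciprocity: (284027/925097) = +1·(925097/284027) since 284027 mod 4 = 3, 925097 mod 4 = 1; sign now +1
(925097/284027) = (73016/284027)   [reduce mod 284027]
73016 = 2^3·9127; (2/284027) = -1 since 284027 mod 8 = 3, so (73016/284027) = (-1)^3·(9127/284027); sign now -1
reciprocity: (9127/284027) = -1·(284027/9127) since 9127 mod 4 = 3, 284027 mod 4 = 3; sign now +1
(284027/9127) = (1090/9127)   [reduce mod 9127]
1090 = 2^1·545; (2/9127) = +1 since 9127 mod 8 = 7, so (1090/9127) = (+1)^1·(545/9127); sign now +1
reciprocity: (545/9127) = +1·(9127/545) since 545 mod 4 = 1, 9127 mod 4 = 3; sign now +1
(9127/545) = (407/545)   [reduce mod 545]
reciprocity: (407/545) = +1·(545/407) since 407 mod 4 = 3, 545 mod 4 = 1; sign now +1
(545/407) = (138/407)   [reduce mod 407]
138 = 2^1·69; (2/407) = +1 since 407 mod 8 = 7, so (138/407) = (+1)^1·(69/407); sign now +1
reciprocity: (69/407) = +1·(407/69) since 69 mod 4 = 1, 407 mod 4 = 3; sign now +1
(407/69) = (62/69)   [reduce mod 69]
62 = 2^1·31; (2/69) = -1 since 69 mod 8 = 5, so (62/69) = (-1)^1·(31/69); sign now -1
reciprocity: (31/69) = +1·(69/31) since 31 mod 4 = 3, 69 mod 4 = 1; sign now -1
(69/31) = (7/31)   [reduce mod 31]
reciprocity: (7/31) = -1·(31/7) since 7 mod 4 = 3, 31 mod 4 = 3; sign now +1
(31/7) = (3/7)   [reduce mod 7]
reciprocity: (3/7) = -1·(7/3) since 3 mod 4 = 3, 7 mod 4 = 3; sign now -1
(7/3) = (1/3)   [reduce mod 3]
(1/3) = 1; final value = sign = -1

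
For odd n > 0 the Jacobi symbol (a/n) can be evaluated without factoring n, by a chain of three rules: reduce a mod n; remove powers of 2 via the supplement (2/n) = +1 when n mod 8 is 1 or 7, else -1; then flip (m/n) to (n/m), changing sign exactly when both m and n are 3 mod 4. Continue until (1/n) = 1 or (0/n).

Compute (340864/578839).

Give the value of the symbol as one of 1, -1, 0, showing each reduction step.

factor out 2^7: 340864 = 2^7·2663; with 578839 mod 8 = 7, (2/578839) = +1; sign now +1; continue with (2663/578839)
flip (2663/578839) -> (578839/2663): both odd, 2663 mod 4 = 3, 578839 mod 4 = 3, so the flip contributes -1; sign now -1
(578839/2663): 578839 mod 2663 = 968, so (578839/2663) = (968/2663)
factor out 2^3: 968 = 2^3·121; with 2663 mod 8 = 7, (2/2663) = +1; sign now -1; continue with (121/2663)
flip (121/2663) -> (2663/121): both odd, 121 mod 4 = 1, 2663 mod 4 = 3, so the flip contributes +1; sign now -1
(2663/121): 2663 mod 121 = 1, so (2663/121) = (1/121)
reached (1/121) = 1, so the symbol is -1

-1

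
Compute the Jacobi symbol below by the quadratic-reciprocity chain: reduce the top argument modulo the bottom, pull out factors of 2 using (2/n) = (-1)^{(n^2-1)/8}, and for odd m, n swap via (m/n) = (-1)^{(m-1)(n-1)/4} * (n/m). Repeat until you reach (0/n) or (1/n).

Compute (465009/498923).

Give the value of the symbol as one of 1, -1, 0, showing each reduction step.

reciprocity: (465009/498923) = +1·(498923/465009) since 465009 mod 4 = 1, 498923 mod 4 = 3; sign now +1
(498923/465009) = (33914/465009)   [reduce mod 465009]
33914 = 2^1·16957; (2/465009) = +1 since 465009 mod 8 = 1, so (33914/465009) = (+1)^1·(16957/465009); sign now +1
reciprocity: (16957/465009) = +1·(465009/16957) since 16957 mod 4 = 1, 465009 mod 4 = 1; sign now +1
(465009/16957) = (7170/16957)   [reduce mod 16957]
7170 = 2^1·3585; (2/16957) = -1 since 16957 mod 8 = 5, so (7170/16957) = (-1)^1·(3585/16957); sign now -1
reciprocity: (3585/16957) = +1·(16957/3585) since 3585 mod 4 = 1, 16957 mod 4 = 1; sign now -1
(16957/3585) = (2617/3585)   [reduce mod 3585]
reciprocity: (2617/3585) = +1·(3585/2617) since 2617 mod 4 = 1, 3585 mod 4 = 1; sign now -1
(3585/2617) = (968/2617)   [reduce mod 2617]
968 = 2^3·121; (2/2617) = +1 since 2617 mod 8 = 1, so (968/2617) = (+1)^3·(121/2617); sign now -1
reciprocity: (121/2617) = +1·(2617/121) since 121 mod 4 = 1, 2617 mod 4 = 1; sign now -1
(2617/121) = (76/121)   [reduce mod 121]
76 = 2^2·19; (2/121) = +1 since 121 mod 8 = 1, so (76/121) = (+1)^2·(19/121); sign now -1
reciprocity: (19/121) = +1·(121/19) since 19 mod 4 = 3, 121 mod 4 = 1; sign now -1
(121/19) = (7/19)   [reduce mod 19]
reciprocity: (7/19) = -1·(19/7) since 7 mod 4 = 3, 19 mod 4 = 3; sign now +1
(19/7) = (5/7)   [reduce mod 7]
reciprocity: (5/7) = +1·(7/5) since 5 mod 4 = 1, 7 mod 4 = 3; sign now +1
(7/5) = (2/5)   [reduce mod 5]
2 = 2^1·1; (2/5) = -1 since 5 mod 8 = 5, so (2/5) = (-1)^1·(1/5); sign now -1
(1/5) = 1; final value = sign = -1

-1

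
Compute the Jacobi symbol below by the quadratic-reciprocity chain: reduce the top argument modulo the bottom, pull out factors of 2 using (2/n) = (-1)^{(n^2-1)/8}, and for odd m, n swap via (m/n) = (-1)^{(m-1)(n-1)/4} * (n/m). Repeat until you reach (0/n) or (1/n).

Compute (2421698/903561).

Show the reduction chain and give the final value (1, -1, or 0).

-1

(2421698/903561) = (614576/903561)   [reduce mod 903561]
614576 = 2^4·38411; (2/903561) = +1 since 903561 mod 8 = 1, so (614576/903561) = (+1)^4·(38411/903561); sign now +1
reciprocity: (38411/903561) = +1·(903561/38411) since 38411 mod 4 = 3, 903561 mod 4 = 1; sign now +1
(903561/38411) = (20108/38411)   [reduce mod 38411]
20108 = 2^2·5027; (2/38411) = -1 since 38411 mod 8 = 3, so (20108/38411) = (-1)^2·(5027/38411); sign now +1
reciprocity: (5027/38411) = -1·(38411/5027) since 5027 mod 4 = 3, 38411 mod 4 = 3; sign now -1
(38411/5027) = (3222/5027)   [reduce mod 5027]
3222 = 2^1·1611; (2/5027) = -1 since 5027 mod 8 = 3, so (3222/5027) = (-1)^1·(1611/5027); sign now +1
reciprocity: (1611/5027) = -1·(5027/1611) since 1611 mod 4 = 3, 5027 mod 4 = 3; sign now -1
(5027/1611) = (194/1611)   [reduce mod 1611]
194 = 2^1·97; (2/1611) = -1 since 1611 mod 8 = 3, so (194/1611) = (-1)^1·(97/1611); sign now +1
reciprocity: (97/1611) = +1·(1611/97) since 97 mod 4 = 1, 1611 mod 4 = 3; sign now +1
(1611/97) = (59/97)   [reduce mod 97]
reciprocity: (59/97) = +1·(97/59) since 59 mod 4 = 3, 97 mod 4 = 1; sign now +1
(97/59) = (38/59)   [reduce mod 59]
38 = 2^1·19; (2/59) = -1 since 59 mod 8 = 3, so (38/59) = (-1)^1·(19/59); sign now -1
reciprocity: (19/59) = -1·(59/19) since 19 mod 4 = 3, 59 mod 4 = 3; sign now +1
(59/19) = (2/19)   [reduce mod 19]
2 = 2^1·1; (2/19) = -1 since 19 mod 8 = 3, so (2/19) = (-1)^1·(1/19); sign now -1
(1/19) = 1; final value = sign = -1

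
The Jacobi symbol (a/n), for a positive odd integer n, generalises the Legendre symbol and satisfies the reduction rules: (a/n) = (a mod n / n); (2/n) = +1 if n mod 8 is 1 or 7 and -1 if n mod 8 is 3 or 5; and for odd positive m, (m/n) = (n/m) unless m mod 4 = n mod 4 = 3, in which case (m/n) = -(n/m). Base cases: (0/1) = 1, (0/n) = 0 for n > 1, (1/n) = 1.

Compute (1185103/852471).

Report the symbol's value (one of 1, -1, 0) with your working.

(1185103/852471): 1185103 mod 852471 = 332632, so (1185103/852471) = (332632/852471)
factor out 2^3: 332632 = 2^3·41579; with 852471 mod 8 = 7, (2/852471) = +1; sign now +1; continue with (41579/852471)
flip (41579/852471) -> (852471/41579): both odd, 41579 mod 4 = 3, 852471 mod 4 = 3, so the flip contributes -1; sign now -1
(852471/41579): 852471 mod 41579 = 20891, so (852471/41579) = (20891/41579)
flip (20891/41579) -> (41579/20891): both odd, 20891 mod 4 = 3, 41579 mod 4 = 3, so the flip contributes -1; sign now +1
(41579/20891): 41579 mod 20891 = 20688, so (41579/20891) = (20688/20891)
factor out 2^4: 20688 = 2^4·1293; with 20891 mod 8 = 3, (2/20891) = -1; sign now +1; continue with (1293/20891)
flip (1293/20891) -> (20891/1293): both odd, 1293 mod 4 = 1, 20891 mod 4 = 3, so the flip contributes +1; sign now +1
(20891/1293): 20891 mod 1293 = 203, so (20891/1293) = (203/1293)
flip (203/1293) -> (1293/203): both odd, 203 mod 4 = 3, 1293 mod 4 = 1, so the flip contributes +1; sign now +1
(1293/203): 1293 mod 203 = 75, so (1293/203) = (75/203)
flip (75/203) -> (203/75): both odd, 75 mod 4 = 3, 203 mod 4 = 3, so the flip contributes -1; sign now -1
(203/75): 203 mod 75 = 53, so (203/75) = (53/75)
flip (53/75) -> (75/53): both odd, 53 mod 4 = 1, 75 mod 4 = 3, so the flip contributes +1; sign now -1
(75/53): 75 mod 53 = 22, so (75/53) = (22/53)
factor out 2^1: 22 = 2^1·11; with 53 mod 8 = 5, (2/53) = -1; sign now +1; continue with (11/53)
flip (11/53) -> (53/11): both odd, 11 mod 4 = 3, 53 mod 4 = 1, so the flip contributes +1; sign now +1
(53/11): 53 mod 11 = 9, so (53/11) = (9/11)
flip (9/11) -> (11/9): both odd, 9 mod 4 = 1, 11 mod 4 = 3, so the flip contributes +1; sign now +1
(11/9): 11 mod 9 = 2, so (11/9) = (2/9)
factor out 2^1: 2 = 2^1·1; with 9 mod 8 = 1, (2/9) = +1; sign now +1; continue with (1/9)
reached (1/9) = 1, so the symbol is +1

1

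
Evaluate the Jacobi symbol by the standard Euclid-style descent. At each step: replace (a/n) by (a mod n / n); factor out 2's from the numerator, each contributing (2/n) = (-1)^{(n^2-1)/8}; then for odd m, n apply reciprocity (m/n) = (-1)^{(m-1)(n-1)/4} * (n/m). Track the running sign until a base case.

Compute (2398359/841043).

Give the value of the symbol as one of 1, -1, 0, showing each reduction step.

-1

(2398359/841043): 2398359 mod 841043 = 716273, so (2398359/841043) = (716273/841043)
flip (716273/841043) -> (841043/716273): both odd, 716273 mod 4 = 1, 841043 mod 4 = 3, so the flip contributes +1; sign now +1
(841043/716273): 841043 mod 716273 = 124770, so (841043/716273) = (124770/716273)
factor out 2^1: 124770 = 2^1·62385; with 716273 mod 8 = 1, (2/716273) = +1; sign now +1; continue with (62385/716273)
flip (62385/716273) -> (716273/62385): both odd, 62385 mod 4 = 1, 716273 mod 4 = 1, so the flip contributes +1; sign now +1
(716273/62385): 716273 mod 62385 = 30038, so (716273/62385) = (30038/62385)
factor out 2^1: 30038 = 2^1·15019; with 62385 mod 8 = 1, (2/62385) = +1; sign now +1; continue with (15019/62385)
flip (15019/62385) -> (62385/15019): both odd, 15019 mod 4 = 3, 62385 mod 4 = 1, so the flip contributes +1; sign now +1
(62385/15019): 62385 mod 15019 = 2309, so (62385/15019) = (2309/15019)
flip (2309/15019) -> (15019/2309): both odd, 2309 mod 4 = 1, 15019 mod 4 = 3, so the flip contributes +1; sign now +1
(15019/2309): 15019 mod 2309 = 1165, so (15019/2309) = (1165/2309)
flip (1165/2309) -> (2309/1165): both odd, 1165 mod 4 = 1, 2309 mod 4 = 1, so the flip contributes +1; sign now +1
(2309/1165): 2309 mod 1165 = 1144, so (2309/1165) = (1144/1165)
factor out 2^3: 1144 = 2^3·143; with 1165 mod 8 = 5, (2/1165) = -1; sign now -1; continue with (143/1165)
flip (143/1165) -> (1165/143): both odd, 143 mod 4 = 3, 1165 mod 4 = 1, so the flip contributes +1; sign now -1
(1165/143): 1165 mod 143 = 21, so (1165/143) = (21/143)
flip (21/143) -> (143/21): both odd, 21 mod 4 = 1, 143 mod 4 = 3, so the flip contributes +1; sign now -1
(143/21): 143 mod 21 = 17, so (143/21) = (17/21)
flip (17/21) -> (21/17): both odd, 17 mod 4 = 1, 21 mod 4 = 1, so the flip contributes +1; sign now -1
(21/17): 21 mod 17 = 4, so (21/17) = (4/17)
factor out 2^2: 4 = 2^2·1; with 17 mod 8 = 1, (2/17) = +1; sign now -1; continue with (1/17)
reached (1/17) = 1, so the symbol is -1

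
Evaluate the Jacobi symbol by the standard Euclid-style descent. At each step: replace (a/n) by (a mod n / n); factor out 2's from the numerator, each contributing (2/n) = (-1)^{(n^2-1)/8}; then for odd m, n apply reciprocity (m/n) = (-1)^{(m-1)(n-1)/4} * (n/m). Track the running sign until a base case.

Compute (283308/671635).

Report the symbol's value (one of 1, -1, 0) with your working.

factor out 2^2: 283308 = 2^2·70827; with 671635 mod 8 = 3, (2/671635) = -1; sign now +1; continue with (70827/671635)
flip (70827/671635) -> (671635/70827): both odd, 70827 mod 4 = 3, 671635 mod 4 = 3, so the flip contributes -1; sign now -1
(671635/70827): 671635 mod 70827 = 34192, so (671635/70827) = (34192/70827)
factor out 2^4: 34192 = 2^4·2137; with 70827 mod 8 = 3, (2/70827) = -1; sign now -1; continue with (2137/70827)
flip (2137/70827) -> (70827/2137): both odd, 2137 mod 4 = 1, 70827 mod 4 = 3, so the flip contributes +1; sign now -1
(70827/2137): 70827 mod 2137 = 306, so (70827/2137) = (306/2137)
factor out 2^1: 306 = 2^1·153; with 2137 mod 8 = 1, (2/2137) = +1; sign now -1; continue with (153/2137)
flip (153/2137) -> (2137/153): both odd, 153 mod 4 = 1, 2137 mod 4 = 1, so the flip contributes +1; sign now -1
(2137/153): 2137 mod 153 = 148, so (2137/153) = (148/153)
factor out 2^2: 148 = 2^2·37; with 153 mod 8 = 1, (2/153) = +1; sign now -1; continue with (37/153)
flip (37/153) -> (153/37): both odd, 37 mod 4 = 1, 153 mod 4 = 1, so the flip contributes +1; sign now -1
(153/37): 153 mod 37 = 5, so (153/37) = (5/37)
flip (5/37) -> (37/5): both odd, 5 mod 4 = 1, 37 mod 4 = 1, so the flip contributes +1; sign now -1
(37/5): 37 mod 5 = 2, so (37/5) = (2/5)
factor out 2^1: 2 = 2^1·1; with 5 mod 8 = 5, (2/5) = -1; sign now +1; continue with (1/5)
reached (1/5) = 1, so the symbol is +1

1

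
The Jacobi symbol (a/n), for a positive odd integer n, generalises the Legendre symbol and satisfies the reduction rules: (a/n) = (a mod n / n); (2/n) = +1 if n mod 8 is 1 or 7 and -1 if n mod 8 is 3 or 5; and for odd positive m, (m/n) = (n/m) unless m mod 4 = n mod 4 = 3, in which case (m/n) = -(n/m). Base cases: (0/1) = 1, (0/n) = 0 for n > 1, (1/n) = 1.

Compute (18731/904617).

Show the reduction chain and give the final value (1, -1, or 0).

reciprocity: (18731/904617) = +1·(904617/18731) since 18731 mod 4 = 3, 904617 mod 4 = 1; sign now +1
(904617/18731) = (5529/18731)   [reduce mod 18731]
reciprocity: (5529/18731) = +1·(18731/5529) since 5529 mod 4 = 1, 18731 mod 4 = 3; sign now +1
(18731/5529) = (2144/5529)   [reduce mod 5529]
2144 = 2^5·67; (2/5529) = +1 since 5529 mod 8 = 1, so (2144/5529) = (+1)^5·(67/5529); sign now +1
reciprocity: (67/5529) = +1·(5529/67) since 67 mod 4 = 3, 5529 mod 4 = 1; sign now +1
(5529/67) = (35/67)   [reduce mod 67]
reciprocity: (35/67) = -1·(67/35) since 35 mod 4 = 3, 67 mod 4 = 3; sign now -1
(67/35) = (32/35)   [reduce mod 35]
32 = 2^5·1; (2/35) = -1 since 35 mod 8 = 3, so (32/35) = (-1)^5·(1/35); sign now +1
(1/35) = 1; final value = sign = +1

1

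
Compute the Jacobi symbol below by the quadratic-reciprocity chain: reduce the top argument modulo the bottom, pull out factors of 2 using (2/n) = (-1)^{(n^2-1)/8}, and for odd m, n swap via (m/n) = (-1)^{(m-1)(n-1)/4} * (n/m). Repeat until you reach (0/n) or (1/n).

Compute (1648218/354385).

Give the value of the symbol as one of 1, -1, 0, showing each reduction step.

(1648218/354385): 1648218 mod 354385 = 230678, so (1648218/354385) = (230678/354385)
factor out 2^1: 230678 = 2^1·115339; with 354385 mod 8 = 1, (2/354385) = +1; sign now +1; continue with (115339/354385)
flip (115339/354385) -> (354385/115339): both odd, 115339 mod 4 = 3, 354385 mod 4 = 1, so the flip contributes +1; sign now +1
(354385/115339): 354385 mod 115339 = 8368, so (354385/115339) = (8368/115339)
factor out 2^4: 8368 = 2^4·523; with 115339 mod 8 = 3, (2/115339) = -1; sign now +1; continue with (523/115339)
flip (523/115339) -> (115339/523): both odd, 523 mod 4 = 3, 115339 mod 4 = 3, so the flip contributes -1; sign now -1
(115339/523): 115339 mod 523 = 279, so (115339/523) = (279/523)
flip (279/523) -> (523/279): both odd, 279 mod 4 = 3, 523 mod 4 = 3, so the flip contributes -1; sign now +1
(523/279): 523 mod 279 = 244, so (523/279) = (244/279)
factor out 2^2: 244 = 2^2·61; with 279 mod 8 = 7, (2/279) = +1; sign now +1; continue with (61/279)
flip (61/279) -> (279/61): both odd, 61 mod 4 = 1, 279 mod 4 = 3, so the flip contributes +1; sign now +1
(279/61): 279 mod 61 = 35, so (279/61) = (35/61)
flip (35/61) -> (61/35): both odd, 35 mod 4 = 3, 61 mod 4 = 1, so the flip contributes +1; sign now +1
(61/35): 61 mod 35 = 26, so (61/35) = (26/35)
factor out 2^1: 26 = 2^1·13; with 35 mod 8 = 3, (2/35) = -1; sign now -1; continue with (13/35)
flip (13/35) -> (35/13): both odd, 13 mod 4 = 1, 35 mod 4 = 3, so the flip contributes +1; sign now -1
(35/13): 35 mod 13 = 9, so (35/13) = (9/13)
flip (9/13) -> (13/9): both odd, 9 mod 4 = 1, 13 mod 4 = 1, so the flip contributes +1; sign now -1
(13/9): 13 mod 9 = 4, so (13/9) = (4/9)
factor out 2^2: 4 = 2^2·1; with 9 mod 8 = 1, (2/9) = +1; sign now -1; continue with (1/9)
reached (1/9) = 1, so the symbol is -1

-1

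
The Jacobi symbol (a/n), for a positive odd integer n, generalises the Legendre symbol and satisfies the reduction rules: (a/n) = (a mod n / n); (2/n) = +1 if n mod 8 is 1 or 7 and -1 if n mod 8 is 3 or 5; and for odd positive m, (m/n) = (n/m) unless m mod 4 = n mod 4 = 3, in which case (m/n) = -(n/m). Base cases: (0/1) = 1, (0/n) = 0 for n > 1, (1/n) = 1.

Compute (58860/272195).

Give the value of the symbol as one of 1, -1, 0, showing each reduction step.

0

factor out 2^2: 58860 = 2^2·14715; with 272195 mod 8 = 3, (2/272195) = -1; sign now +1; continue with (14715/272195)
flip (14715/272195) -> (272195/14715): both odd, 14715 mod 4 = 3, 272195 mod 4 = 3, so the flip contributes -1; sign now -1
(272195/14715): 272195 mod 14715 = 7325, so (272195/14715) = (7325/14715)
flip (7325/14715) -> (14715/7325): both odd, 7325 mod 4 = 1, 14715 mod 4 = 3, so the flip contributes +1; sign now -1
(14715/7325): 14715 mod 7325 = 65, so (14715/7325) = (65/7325)
flip (65/7325) -> (7325/65): both odd, 65 mod 4 = 1, 7325 mod 4 = 1, so the flip contributes +1; sign now -1
(7325/65): 7325 mod 65 = 45, so (7325/65) = (45/65)
flip (45/65) -> (65/45): both odd, 45 mod 4 = 1, 65 mod 4 = 1, so the flip contributes +1; sign now -1
(65/45): 65 mod 45 = 20, so (65/45) = (20/45)
factor out 2^2: 20 = 2^2·5; with 45 mod 8 = 5, (2/45) = -1; sign now -1; continue with (5/45)
flip (5/45) -> (45/5): both odd, 5 mod 4 = 1, 45 mod 4 = 1, so the flip contributes +1; sign now -1
(45/5): 45 mod 5 = 0, so (45/5) = (0/5)
reached (0/5); gcd(a, n) > 1, so (0/5) = 0 and the symbol is 0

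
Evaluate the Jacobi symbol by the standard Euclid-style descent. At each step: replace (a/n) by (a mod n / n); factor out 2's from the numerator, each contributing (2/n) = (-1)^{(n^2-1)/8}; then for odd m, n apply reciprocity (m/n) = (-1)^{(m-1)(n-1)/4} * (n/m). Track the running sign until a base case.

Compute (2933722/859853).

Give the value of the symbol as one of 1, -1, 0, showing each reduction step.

(2933722/859853) = (354163/859853)   [reduce mod 859853]
reciprocity: (354163/859853) = +1·(859853/354163) since 354163 mod 4 = 3, 859853 mod 4 = 1; sign now +1
(859853/354163) = (151527/354163)   [reduce mod 354163]
reciprocity: (151527/354163) = -1·(354163/151527) since 151527 mod 4 = 3, 354163 mod 4 = 3; sign now -1
(354163/151527) = (51109/151527)   [reduce mod 151527]
reciprocity: (51109/151527) = +1·(151527/51109) since 51109 mod 4 = 1, 151527 mod 4 = 3; sign now -1
(151527/51109) = (49309/51109)   [reduce mod 51109]
reciprocity: (49309/51109) = +1·(51109/49309) since 49309 mod 4 = 1, 51109 mod 4 = 1; sign now -1
(51109/49309) = (1800/49309)   [reduce mod 49309]
1800 = 2^3·225; (2/49309) = -1 since 49309 mod 8 = 5, so (1800/49309) = (-1)^3·(225/49309); sign now +1
reciprocity: (225/49309) = +1·(49309/225) since 225 mod 4 = 1, 49309 mod 4 = 1; sign now +1
(49309/225) = (34/225)   [reduce mod 225]
34 = 2^1·17; (2/225) = +1 since 225 mod 8 = 1, so (34/225) = (+1)^1·(17/225); sign now +1
reciprocity: (17/225) = +1·(225/17) since 17 mod 4 = 1, 225 mod 4 = 1; sign now +1
(225/17) = (4/17)   [reduce mod 17]
4 = 2^2·1; (2/17) = +1 since 17 mod 8 = 1, so (4/17) = (+1)^2·(1/17); sign now +1
(1/17) = 1; final value = sign = +1

1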